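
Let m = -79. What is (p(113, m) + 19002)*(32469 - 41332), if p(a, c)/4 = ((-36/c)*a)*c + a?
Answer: -28202066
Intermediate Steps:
p(a, c) = -140*a (p(a, c) = 4*(((-36/c)*a)*c + a) = 4*((-36*a/c)*c + a) = 4*(-36*a + a) = 4*(-35*a) = -140*a)
(p(113, m) + 19002)*(32469 - 41332) = (-140*113 + 19002)*(32469 - 41332) = (-15820 + 19002)*(-8863) = 3182*(-8863) = -28202066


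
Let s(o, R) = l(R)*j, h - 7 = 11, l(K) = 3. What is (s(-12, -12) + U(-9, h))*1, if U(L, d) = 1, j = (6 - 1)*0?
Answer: 1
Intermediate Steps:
j = 0 (j = 5*0 = 0)
h = 18 (h = 7 + 11 = 18)
s(o, R) = 0 (s(o, R) = 3*0 = 0)
(s(-12, -12) + U(-9, h))*1 = (0 + 1)*1 = 1*1 = 1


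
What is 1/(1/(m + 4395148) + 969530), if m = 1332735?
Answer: 5727883/5553354404991 ≈ 1.0314e-6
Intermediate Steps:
1/(1/(m + 4395148) + 969530) = 1/(1/(1332735 + 4395148) + 969530) = 1/(1/5727883 + 969530) = 1/(5553354404991/5727883) = 5727883/5553354404991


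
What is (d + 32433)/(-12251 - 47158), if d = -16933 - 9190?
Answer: -6310/59409 ≈ -0.10621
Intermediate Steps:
d = -26123
(d + 32433)/(-12251 - 47158) = (-26123 + 32433)/(-12251 - 47158) = 6310/(-59409) = 6310*(-1/59409) = -6310/59409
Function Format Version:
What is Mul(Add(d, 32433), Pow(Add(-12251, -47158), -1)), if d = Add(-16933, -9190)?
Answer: Rational(-6310, 59409) ≈ -0.10621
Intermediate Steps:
d = -26123
Mul(Add(d, 32433), Pow(Add(-12251, -47158), -1)) = Mul(Add(-26123, 32433), Pow(Add(-12251, -47158), -1)) = Mul(6310, Pow(-59409, -1)) = Mul(6310, Rational(-1, 59409)) = Rational(-6310, 59409)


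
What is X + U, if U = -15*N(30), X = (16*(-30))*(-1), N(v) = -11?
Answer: 645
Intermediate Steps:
X = 480 (X = -480*(-1) = 480)
U = 165 (U = -15*(-11) = 165)
X + U = 480 + 165 = 645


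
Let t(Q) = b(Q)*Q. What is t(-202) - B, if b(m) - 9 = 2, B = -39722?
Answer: 37500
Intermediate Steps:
b(m) = 11 (b(m) = 9 + 2 = 11)
t(Q) = 11*Q
t(-202) - B = 11*(-202) - 1*(-39722) = -2222 + 39722 = 37500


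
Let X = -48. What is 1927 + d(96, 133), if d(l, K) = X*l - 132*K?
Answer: -20237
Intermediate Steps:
d(l, K) = -132*K - 48*l (d(l, K) = -48*l - 132*K = -132*K - 48*l)
1927 + d(96, 133) = 1927 + (-132*133 - 48*96) = 1927 + (-17556 - 4608) = 1927 - 22164 = -20237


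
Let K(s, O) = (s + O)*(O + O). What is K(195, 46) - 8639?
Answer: 13533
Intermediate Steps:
K(s, O) = 2*O*(O + s) (K(s, O) = (O + s)*(2*O) = 2*O*(O + s))
K(195, 46) - 8639 = 2*46*(46 + 195) - 8639 = 2*46*241 - 8639 = 22172 - 8639 = 13533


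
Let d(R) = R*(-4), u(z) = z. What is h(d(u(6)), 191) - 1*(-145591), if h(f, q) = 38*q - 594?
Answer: 152255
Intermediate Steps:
d(R) = -4*R
h(f, q) = -594 + 38*q
h(d(u(6)), 191) - 1*(-145591) = (-594 + 38*191) - 1*(-145591) = (-594 + 7258) + 145591 = 6664 + 145591 = 152255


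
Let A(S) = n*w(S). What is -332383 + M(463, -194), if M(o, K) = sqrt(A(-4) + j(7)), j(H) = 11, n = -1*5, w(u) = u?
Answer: -332383 + sqrt(31) ≈ -3.3238e+5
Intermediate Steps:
n = -5
A(S) = -5*S
M(o, K) = sqrt(31) (M(o, K) = sqrt(-5*(-4) + 11) = sqrt(20 + 11) = sqrt(31))
-332383 + M(463, -194) = -332383 + sqrt(31)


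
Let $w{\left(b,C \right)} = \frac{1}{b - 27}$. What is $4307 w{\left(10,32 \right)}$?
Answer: $- \frac{4307}{17} \approx -253.35$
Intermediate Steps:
$w{\left(b,C \right)} = \frac{1}{-27 + b}$
$4307 w{\left(10,32 \right)} = \frac{4307}{-27 + 10} = \frac{4307}{-17} = 4307 \left(- \frac{1}{17}\right) = - \frac{4307}{17}$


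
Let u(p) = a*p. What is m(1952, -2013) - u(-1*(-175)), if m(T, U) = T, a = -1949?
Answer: 343027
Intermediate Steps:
u(p) = -1949*p
m(1952, -2013) - u(-1*(-175)) = 1952 - (-1949)*(-1*(-175)) = 1952 - (-1949)*175 = 1952 - 1*(-341075) = 1952 + 341075 = 343027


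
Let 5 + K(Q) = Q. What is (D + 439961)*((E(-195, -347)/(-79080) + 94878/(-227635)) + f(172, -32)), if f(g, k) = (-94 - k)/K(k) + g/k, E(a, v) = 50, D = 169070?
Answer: -388811157442159/155075880 ≈ -2.5072e+6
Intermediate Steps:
K(Q) = -5 + Q
f(g, k) = g/k + (-94 - k)/(-5 + k) (f(g, k) = (-94 - k)/(-5 + k) + g/k = g/k + (-94 - k)/(-5 + k))
(D + 439961)*((E(-195, -347)/(-79080) + 94878/(-227635)) + f(172, -32)) = (169070 + 439961)*((50/(-79080) + 94878/(-227635)) + (172*(-5 - 32) - 1*(-32)*(94 - 32))/((-32)*(-5 - 32))) = 609031*((50*(-1/79080) + 94878*(-1/227635)) - 1/32*(172*(-37) - 1*(-32)*62)/(-37)) = 609031*((-5/7908 - 94878/227635) - 1/32*(-1/37)*(-6364 + 1984)) = 609031*(-751433399/1800137580 - 1/32*(-1/37)*(-4380)) = 609031*(-751433399/1800137580 - 1095/296) = 609031*(-548393734051/133210180920) = -388811157442159/155075880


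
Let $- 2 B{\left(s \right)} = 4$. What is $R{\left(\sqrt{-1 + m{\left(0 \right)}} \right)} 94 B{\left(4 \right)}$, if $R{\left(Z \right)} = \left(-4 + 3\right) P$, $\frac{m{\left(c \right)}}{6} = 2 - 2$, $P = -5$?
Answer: $-940$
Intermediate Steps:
$B{\left(s \right)} = -2$ ($B{\left(s \right)} = \left(- \frac{1}{2}\right) 4 = -2$)
$m{\left(c \right)} = 0$ ($m{\left(c \right)} = 6 \left(2 - 2\right) = 6 \cdot 0 = 0$)
$R{\left(Z \right)} = 5$ ($R{\left(Z \right)} = \left(-4 + 3\right) \left(-5\right) = \left(-1\right) \left(-5\right) = 5$)
$R{\left(\sqrt{-1 + m{\left(0 \right)}} \right)} 94 B{\left(4 \right)} = 5 \cdot 94 \left(-2\right) = 470 \left(-2\right) = -940$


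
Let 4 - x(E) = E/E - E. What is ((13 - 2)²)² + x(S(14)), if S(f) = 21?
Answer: 14665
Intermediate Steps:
x(E) = 3 + E (x(E) = 4 - (E/E - E) = 4 - (1 - E) = 4 + (-1 + E) = 3 + E)
((13 - 2)²)² + x(S(14)) = ((13 - 2)²)² + (3 + 21) = (11²)² + 24 = 121² + 24 = 14641 + 24 = 14665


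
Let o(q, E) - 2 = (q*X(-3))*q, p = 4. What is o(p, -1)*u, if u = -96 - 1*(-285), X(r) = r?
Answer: -8694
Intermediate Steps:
u = 189 (u = -96 + 285 = 189)
o(q, E) = 2 - 3*q**2 (o(q, E) = 2 + (q*(-3))*q = 2 + (-3*q)*q = 2 - 3*q**2)
o(p, -1)*u = (2 - 3*4**2)*189 = (2 - 3*16)*189 = (2 - 48)*189 = -46*189 = -8694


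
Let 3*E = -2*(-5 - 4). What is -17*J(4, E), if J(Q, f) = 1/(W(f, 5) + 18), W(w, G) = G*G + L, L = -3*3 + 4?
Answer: -17/38 ≈ -0.44737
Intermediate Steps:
E = 6 (E = (-2*(-5 - 4))/3 = (-2*(-9))/3 = (⅓)*18 = 6)
L = -5 (L = -9 + 4 = -5)
W(w, G) = -5 + G² (W(w, G) = G*G - 5 = G² - 5 = -5 + G²)
J(Q, f) = 1/38 (J(Q, f) = 1/((-5 + 5²) + 18) = 1/((-5 + 25) + 18) = 1/(20 + 18) = 1/38)
-17*J(4, E) = -17*1/38 = -17/38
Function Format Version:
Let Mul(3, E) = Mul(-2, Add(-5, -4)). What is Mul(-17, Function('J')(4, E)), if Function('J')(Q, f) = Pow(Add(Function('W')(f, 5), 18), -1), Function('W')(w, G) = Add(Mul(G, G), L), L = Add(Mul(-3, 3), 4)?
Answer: Rational(-17, 38) ≈ -0.44737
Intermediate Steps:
E = 6 (E = Mul(Rational(1, 3), Mul(-2, Add(-5, -4))) = Mul(Rational(1, 3), Mul(-2, -9)) = Mul(Rational(1, 3), 18) = 6)
L = -5 (L = Add(-9, 4) = -5)
Function('W')(w, G) = Add(-5, Pow(G, 2)) (Function('W')(w, G) = Add(Mul(G, G), -5) = Add(Pow(G, 2), -5) = Add(-5, Pow(G, 2)))
Function('J')(Q, f) = Rational(1, 38) (Function('J')(Q, f) = Pow(Add(Add(-5, Pow(5, 2)), 18), -1) = Pow(Add(Add(-5, 25), 18), -1) = Pow(Add(20, 18), -1) = Pow(38, -1) = Rational(1, 38))
Mul(-17, Function('J')(4, E)) = Mul(-17, Rational(1, 38)) = Rational(-17, 38)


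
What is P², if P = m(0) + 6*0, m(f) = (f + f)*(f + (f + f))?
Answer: 0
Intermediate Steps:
m(f) = 6*f² (m(f) = (2*f)*(f + 2*f) = (2*f)*(3*f) = 6*f²)
P = 0 (P = 6*0² + 6*0 = 6*0 + 0 = 0 + 0 = 0)
P² = 0² = 0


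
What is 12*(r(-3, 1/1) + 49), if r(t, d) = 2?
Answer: 612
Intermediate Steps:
12*(r(-3, 1/1) + 49) = 12*(2 + 49) = 12*51 = 612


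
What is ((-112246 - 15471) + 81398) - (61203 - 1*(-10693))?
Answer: -118215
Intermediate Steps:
((-112246 - 15471) + 81398) - (61203 - 1*(-10693)) = (-127717 + 81398) - (61203 + 10693) = -46319 - 1*71896 = -46319 - 71896 = -118215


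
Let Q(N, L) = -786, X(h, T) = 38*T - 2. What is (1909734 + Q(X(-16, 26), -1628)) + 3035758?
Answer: 4944706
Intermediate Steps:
X(h, T) = -2 + 38*T
(1909734 + Q(X(-16, 26), -1628)) + 3035758 = (1909734 - 786) + 3035758 = 1908948 + 3035758 = 4944706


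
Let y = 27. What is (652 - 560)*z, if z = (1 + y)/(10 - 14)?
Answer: -644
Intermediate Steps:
z = -7 (z = (1 + 27)/(10 - 14) = 28/(-4) = 28*(-¼) = -7)
(652 - 560)*z = (652 - 560)*(-7) = 92*(-7) = -644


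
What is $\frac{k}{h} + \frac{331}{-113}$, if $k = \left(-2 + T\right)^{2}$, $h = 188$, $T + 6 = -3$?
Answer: $- \frac{48555}{21244} \approx -2.2856$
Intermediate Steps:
$T = -9$ ($T = -6 - 3 = -9$)
$k = 121$ ($k = \left(-2 - 9\right)^{2} = \left(-11\right)^{2} = 121$)
$\frac{k}{h} + \frac{331}{-113} = \frac{121}{188} + \frac{331}{-113} = 121 \cdot \frac{1}{188} + 331 \left(- \frac{1}{113}\right) = \frac{121}{188} - \frac{331}{113} = - \frac{48555}{21244}$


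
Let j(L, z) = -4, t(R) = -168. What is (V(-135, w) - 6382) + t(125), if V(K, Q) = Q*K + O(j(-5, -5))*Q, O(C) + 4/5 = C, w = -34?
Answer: -8984/5 ≈ -1796.8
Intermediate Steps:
O(C) = -⅘ + C
V(K, Q) = -24*Q/5 + K*Q (V(K, Q) = Q*K + (-⅘ - 4)*Q = K*Q - 24*Q/5 = -24*Q/5 + K*Q)
(V(-135, w) - 6382) + t(125) = ((⅕)*(-34)*(-24 + 5*(-135)) - 6382) - 168 = ((⅕)*(-34)*(-24 - 675) - 6382) - 168 = ((⅕)*(-34)*(-699) - 6382) - 168 = (23766/5 - 6382) - 168 = -8144/5 - 168 = -8984/5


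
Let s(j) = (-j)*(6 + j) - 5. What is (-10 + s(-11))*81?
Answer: -5670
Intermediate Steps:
s(j) = -5 - j*(6 + j) (s(j) = -j*(6 + j) - 5 = -5 - j*(6 + j))
(-10 + s(-11))*81 = (-10 + (-5 - 1*(-11)² - 6*(-11)))*81 = (-10 + (-5 - 1*121 + 66))*81 = (-10 + (-5 - 121 + 66))*81 = (-10 - 60)*81 = -70*81 = -5670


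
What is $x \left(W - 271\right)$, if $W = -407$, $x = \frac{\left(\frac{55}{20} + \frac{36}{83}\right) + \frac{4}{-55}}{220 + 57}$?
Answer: $- \frac{19257573}{2529010} \approx -7.6147$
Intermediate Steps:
$x = \frac{56807}{5058020}$ ($x = \frac{\left(55 \cdot \frac{1}{20} + 36 \cdot \frac{1}{83}\right) + 4 \left(- \frac{1}{55}\right)}{277} = \left(\left(\frac{11}{4} + \frac{36}{83}\right) - \frac{4}{55}\right) \frac{1}{277} = \left(\frac{1057}{332} - \frac{4}{55}\right) \frac{1}{277} = \frac{56807}{18260} \cdot \frac{1}{277} = \frac{56807}{5058020} \approx 0.011231$)
$x \left(W - 271\right) = \frac{56807 \left(-407 - 271\right)}{5058020} = \frac{56807}{5058020} \left(-678\right) = - \frac{19257573}{2529010}$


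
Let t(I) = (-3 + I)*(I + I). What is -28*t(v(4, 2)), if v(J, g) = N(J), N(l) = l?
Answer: -224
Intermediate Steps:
v(J, g) = J
t(I) = 2*I*(-3 + I) (t(I) = (-3 + I)*(2*I) = 2*I*(-3 + I))
-28*t(v(4, 2)) = -56*4*(-3 + 4) = -56*4 = -28*8 = -224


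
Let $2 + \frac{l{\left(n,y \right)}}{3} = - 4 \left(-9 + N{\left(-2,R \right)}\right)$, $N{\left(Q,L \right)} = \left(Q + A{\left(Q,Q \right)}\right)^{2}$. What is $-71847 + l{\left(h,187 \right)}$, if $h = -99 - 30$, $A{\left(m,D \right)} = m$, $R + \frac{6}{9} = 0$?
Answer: $-71937$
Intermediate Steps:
$R = - \frac{2}{3}$ ($R = - \frac{2}{3} + 0 = - \frac{2}{3} \approx -0.66667$)
$h = -129$ ($h = -99 - 30 = -129$)
$N{\left(Q,L \right)} = 4 Q^{2}$ ($N{\left(Q,L \right)} = \left(Q + Q\right)^{2} = \left(2 Q\right)^{2} = 4 Q^{2}$)
$l{\left(n,y \right)} = -90$ ($l{\left(n,y \right)} = -6 + 3 \left(- 4 \left(-9 + 4 \left(-2\right)^{2}\right)\right) = -6 + 3 \left(- 4 \left(-9 + 4 \cdot 4\right)\right) = -6 + 3 \left(- 4 \left(-9 + 16\right)\right) = -6 + 3 \left(\left(-4\right) 7\right) = -6 + 3 \left(-28\right) = -6 - 84 = -90$)
$-71847 + l{\left(h,187 \right)} = -71847 - 90 = -71937$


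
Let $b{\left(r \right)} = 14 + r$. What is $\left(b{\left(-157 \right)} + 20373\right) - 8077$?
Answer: $12153$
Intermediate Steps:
$\left(b{\left(-157 \right)} + 20373\right) - 8077 = \left(\left(14 - 157\right) + 20373\right) - 8077 = \left(-143 + 20373\right) - 8077 = 20230 - 8077 = 12153$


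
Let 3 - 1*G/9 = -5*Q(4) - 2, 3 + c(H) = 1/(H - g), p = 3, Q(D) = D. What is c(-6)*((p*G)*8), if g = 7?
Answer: -216000/13 ≈ -16615.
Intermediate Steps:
c(H) = -3 + 1/(-7 + H) (c(H) = -3 + 1/(H - 1*7) = -3 + 1/(H - 7) = -3 + 1/(-7 + H))
G = 225 (G = 27 - 9*(-5*4 - 2) = 27 - 9*(-20 - 2) = 27 - 9*(-22) = 27 + 198 = 225)
c(-6)*((p*G)*8) = ((22 - 3*(-6))/(-7 - 6))*((3*225)*8) = ((22 + 18)/(-13))*(675*8) = -1/13*40*5400 = -40/13*5400 = -216000/13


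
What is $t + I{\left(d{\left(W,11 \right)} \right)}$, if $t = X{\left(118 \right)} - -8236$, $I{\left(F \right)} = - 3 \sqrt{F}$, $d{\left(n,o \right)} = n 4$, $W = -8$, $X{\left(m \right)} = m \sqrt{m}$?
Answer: $8236 + 118 \sqrt{118} - 12 i \sqrt{2} \approx 9517.8 - 16.971 i$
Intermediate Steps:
$X{\left(m \right)} = m^{\frac{3}{2}}$
$d{\left(n,o \right)} = 4 n$
$t = 8236 + 118 \sqrt{118}$ ($t = 118^{\frac{3}{2}} - -8236 = 118 \sqrt{118} + 8236 = 8236 + 118 \sqrt{118} \approx 9517.8$)
$t + I{\left(d{\left(W,11 \right)} \right)} = \left(8236 + 118 \sqrt{118}\right) - 3 \sqrt{4 \left(-8\right)} = \left(8236 + 118 \sqrt{118}\right) - 3 \sqrt{-32} = \left(8236 + 118 \sqrt{118}\right) - 3 \cdot 4 i \sqrt{2} = \left(8236 + 118 \sqrt{118}\right) - 12 i \sqrt{2} = 8236 + 118 \sqrt{118} - 12 i \sqrt{2}$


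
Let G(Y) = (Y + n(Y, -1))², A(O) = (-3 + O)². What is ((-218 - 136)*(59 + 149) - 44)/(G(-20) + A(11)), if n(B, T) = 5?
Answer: -73676/289 ≈ -254.93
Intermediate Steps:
G(Y) = (5 + Y)² (G(Y) = (Y + 5)² = (5 + Y)²)
((-218 - 136)*(59 + 149) - 44)/(G(-20) + A(11)) = ((-218 - 136)*(59 + 149) - 44)/((5 - 20)² + (-3 + 11)²) = (-354*208 - 44)/((-15)² + 8²) = (-73632 - 44)/(225 + 64) = -73676/289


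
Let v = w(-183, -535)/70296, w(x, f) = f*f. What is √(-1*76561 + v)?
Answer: I*√94577043833994/35148 ≈ 276.69*I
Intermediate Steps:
w(x, f) = f²
v = 286225/70296 (v = (-535)²/70296 = 286225*(1/70296) = 286225/70296 ≈ 4.0717)
√(-1*76561 + v) = √(-1*76561 + 286225/70296) = √(-76561 + 286225/70296) = √(-5381645831/70296) = I*√94577043833994/35148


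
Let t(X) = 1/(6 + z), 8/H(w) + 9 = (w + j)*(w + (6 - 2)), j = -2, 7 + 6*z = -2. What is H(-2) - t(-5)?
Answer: -106/153 ≈ -0.69281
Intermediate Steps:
z = -3/2 (z = -7/6 + (⅙)*(-2) = -7/6 - ⅓ = -3/2 ≈ -1.5000)
H(w) = 8/(-9 + (-2 + w)*(4 + w)) (H(w) = 8/(-9 + (w - 2)*(w + (6 - 2))) = 8/(-9 + (-2 + w)*(w + 4)) = 8/(-9 + (-2 + w)*(4 + w)))
t(X) = 2/9 (t(X) = 1/(6 - 3/2) = 1/(9/2) = 2/9)
H(-2) - t(-5) = 8/(-17 + (-2)² + 2*(-2)) - 1*2/9 = 8/(-17 + 4 - 4) - 2/9 = 8/(-17) - 2/9 = 8*(-1/17) - 2/9 = -8/17 - 2/9 = -106/153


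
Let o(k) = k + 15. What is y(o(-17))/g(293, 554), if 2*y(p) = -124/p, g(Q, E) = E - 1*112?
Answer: 31/442 ≈ 0.070136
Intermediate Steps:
o(k) = 15 + k
g(Q, E) = -112 + E (g(Q, E) = E - 112 = -112 + E)
y(p) = -62/p (y(p) = (-124/p)/2 = -62/p)
y(o(-17))/g(293, 554) = (-62/(15 - 17))/(-112 + 554) = -62/(-2)/442 = -62*(-1/2)*(1/442) = 31*(1/442) = 31/442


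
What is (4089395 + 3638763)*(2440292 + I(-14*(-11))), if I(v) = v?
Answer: 18860152278468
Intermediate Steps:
(4089395 + 3638763)*(2440292 + I(-14*(-11))) = (4089395 + 3638763)*(2440292 - 14*(-11)) = 7728158*(2440292 + 154) = 7728158*2440446 = 18860152278468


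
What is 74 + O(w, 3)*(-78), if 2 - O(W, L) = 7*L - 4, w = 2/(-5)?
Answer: 1244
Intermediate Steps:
w = -2/5 (w = 2*(-1/5) = -2/5 ≈ -0.40000)
O(W, L) = 6 - 7*L (O(W, L) = 2 - (7*L - 4) = 2 - (-4 + 7*L) = 2 + (4 - 7*L) = 6 - 7*L)
74 + O(w, 3)*(-78) = 74 + (6 - 7*3)*(-78) = 74 + (6 - 21)*(-78) = 74 - 15*(-78) = 74 + 1170 = 1244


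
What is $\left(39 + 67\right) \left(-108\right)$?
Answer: $-11448$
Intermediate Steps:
$\left(39 + 67\right) \left(-108\right) = 106 \left(-108\right) = -11448$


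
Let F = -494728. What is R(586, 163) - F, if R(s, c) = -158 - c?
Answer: 494407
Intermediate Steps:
R(586, 163) - F = (-158 - 1*163) - 1*(-494728) = (-158 - 163) + 494728 = -321 + 494728 = 494407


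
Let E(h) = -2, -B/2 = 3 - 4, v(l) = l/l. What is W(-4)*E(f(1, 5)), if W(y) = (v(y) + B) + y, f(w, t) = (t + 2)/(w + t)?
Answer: 2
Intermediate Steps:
v(l) = 1
B = 2 (B = -2*(3 - 4) = -2*(-1) = 2)
f(w, t) = (2 + t)/(t + w)
W(y) = 3 + y (W(y) = (1 + 2) + y = 3 + y)
W(-4)*E(f(1, 5)) = (3 - 4)*(-2) = -1*(-2) = 2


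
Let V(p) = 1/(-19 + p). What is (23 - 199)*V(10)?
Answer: 176/9 ≈ 19.556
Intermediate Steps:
(23 - 199)*V(10) = (23 - 199)/(-19 + 10) = -176/(-9) = -176*(-⅑) = 176/9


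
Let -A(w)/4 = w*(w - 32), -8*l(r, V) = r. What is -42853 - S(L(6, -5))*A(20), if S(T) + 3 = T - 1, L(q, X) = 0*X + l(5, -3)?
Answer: -38413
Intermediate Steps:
l(r, V) = -r/8
A(w) = -4*w*(-32 + w) (A(w) = -4*w*(w - 32) = -4*w*(-32 + w))
L(q, X) = -5/8 (L(q, X) = 0*X - ⅛*5 = 0 - 5/8 = -5/8)
S(T) = -4 + T (S(T) = -3 + (T - 1) = -3 + (-1 + T) = -4 + T)
-42853 - S(L(6, -5))*A(20) = -42853 - (-4 - 5/8)*4*20*(32 - 1*20) = -42853 - (-37)*4*20*(32 - 20)/8 = -42853 - (-37)*4*20*12/8 = -42853 - (-37)*960/8 = -42853 - 1*(-4440) = -42853 + 4440 = -38413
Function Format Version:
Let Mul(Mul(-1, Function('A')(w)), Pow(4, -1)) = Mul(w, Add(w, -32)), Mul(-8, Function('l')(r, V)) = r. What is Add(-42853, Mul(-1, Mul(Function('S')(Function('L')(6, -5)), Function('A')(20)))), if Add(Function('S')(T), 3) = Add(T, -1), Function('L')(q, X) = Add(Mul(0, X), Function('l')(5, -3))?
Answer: -38413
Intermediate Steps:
Function('l')(r, V) = Mul(Rational(-1, 8), r)
Function('A')(w) = Mul(-4, w, Add(-32, w)) (Function('A')(w) = Mul(-4, Mul(w, Add(w, -32))) = Mul(-4, Mul(w, Add(-32, w))) = Mul(-4, w, Add(-32, w)))
Function('L')(q, X) = Rational(-5, 8) (Function('L')(q, X) = Add(Mul(0, X), Mul(Rational(-1, 8), 5)) = Add(0, Rational(-5, 8)) = Rational(-5, 8))
Function('S')(T) = Add(-4, T) (Function('S')(T) = Add(-3, Add(T, -1)) = Add(-3, Add(-1, T)) = Add(-4, T))
Add(-42853, Mul(-1, Mul(Function('S')(Function('L')(6, -5)), Function('A')(20)))) = Add(-42853, Mul(-1, Mul(Add(-4, Rational(-5, 8)), Mul(4, 20, Add(32, Mul(-1, 20)))))) = Add(-42853, Mul(-1, Mul(Rational(-37, 8), Mul(4, 20, Add(32, -20))))) = Add(-42853, Mul(-1, Mul(Rational(-37, 8), Mul(4, 20, 12)))) = Add(-42853, Mul(-1, Mul(Rational(-37, 8), 960))) = Add(-42853, Mul(-1, -4440)) = Add(-42853, 4440) = -38413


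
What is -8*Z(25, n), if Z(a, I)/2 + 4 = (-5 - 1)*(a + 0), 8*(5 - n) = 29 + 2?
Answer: 2464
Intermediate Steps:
n = 9/8 (n = 5 - (29 + 2)/8 = 5 - 1/8*31 = 5 - 31/8 = 9/8 ≈ 1.1250)
Z(a, I) = -8 - 12*a (Z(a, I) = -8 + 2*((-5 - 1)*(a + 0)) = -8 + 2*(-6*a) = -8 - 12*a)
-8*Z(25, n) = -8*(-8 - 12*25) = -8*(-8 - 300) = -8*(-308) = 2464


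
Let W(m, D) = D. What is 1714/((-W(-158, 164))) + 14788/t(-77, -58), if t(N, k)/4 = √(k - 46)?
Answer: -857/82 - 3697*I*√26/52 ≈ -10.451 - 362.52*I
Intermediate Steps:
t(N, k) = 4*√(-46 + k) (t(N, k) = 4*√(k - 46) = 4*√(-46 + k))
1714/((-W(-158, 164))) + 14788/t(-77, -58) = 1714/((-1*164)) + 14788/((4*√(-46 - 58))) = 1714/(-164) + 14788/((4*√(-104))) = 1714*(-1/164) + 14788/((4*(2*I*√26))) = -857/82 + 14788/((8*I*√26)) = -857/82 + 14788*(-I*√26/208) = -857/82 - 3697*I*√26/52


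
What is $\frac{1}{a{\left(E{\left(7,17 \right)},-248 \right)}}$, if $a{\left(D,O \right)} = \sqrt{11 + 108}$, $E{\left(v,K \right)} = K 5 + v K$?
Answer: $\frac{\sqrt{119}}{119} \approx 0.09167$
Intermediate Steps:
$E{\left(v,K \right)} = 5 K + K v$
$a{\left(D,O \right)} = \sqrt{119}$
$\frac{1}{a{\left(E{\left(7,17 \right)},-248 \right)}} = \frac{1}{\sqrt{119}} = \frac{\sqrt{119}}{119}$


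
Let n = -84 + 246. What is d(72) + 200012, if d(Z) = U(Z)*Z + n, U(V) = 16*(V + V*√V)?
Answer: 283118 + 497664*√2 ≈ 9.8692e+5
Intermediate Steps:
n = 162
U(V) = 16*V + 16*V^(3/2) (U(V) = 16*(V + V^(3/2)) = 16*V + 16*V^(3/2))
d(Z) = 162 + Z*(16*Z + 16*Z^(3/2)) (d(Z) = (16*Z + 16*Z^(3/2))*Z + 162 = Z*(16*Z + 16*Z^(3/2)) + 162 = 162 + Z*(16*Z + 16*Z^(3/2)))
d(72) + 200012 = (162 + 16*72*(72 + 72^(3/2))) + 200012 = (162 + 16*72*(72 + 432*√2)) + 200012 = (162 + (82944 + 497664*√2)) + 200012 = (83106 + 497664*√2) + 200012 = 283118 + 497664*√2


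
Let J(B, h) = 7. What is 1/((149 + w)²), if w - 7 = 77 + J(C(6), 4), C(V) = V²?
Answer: 1/57600 ≈ 1.7361e-5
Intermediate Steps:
w = 91 (w = 7 + (77 + 7) = 7 + 84 = 91)
1/((149 + w)²) = 1/((149 + 91)²) = 1/(240²) = 1/57600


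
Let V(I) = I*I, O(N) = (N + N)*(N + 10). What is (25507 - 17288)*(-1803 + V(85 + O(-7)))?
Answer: 378074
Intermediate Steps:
O(N) = 2*N*(10 + N) (O(N) = (2*N)*(10 + N) = 2*N*(10 + N))
V(I) = I²
(25507 - 17288)*(-1803 + V(85 + O(-7))) = (25507 - 17288)*(-1803 + (85 + 2*(-7)*(10 - 7))²) = 8219*(-1803 + (85 + 2*(-7)*3)²) = 8219*(-1803 + (85 - 42)²) = 8219*(-1803 + 43²) = 8219*(-1803 + 1849) = 8219*46 = 378074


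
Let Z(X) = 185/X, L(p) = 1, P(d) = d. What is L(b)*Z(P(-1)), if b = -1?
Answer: -185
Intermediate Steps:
L(b)*Z(P(-1)) = 1*(185/(-1)) = 1*(185*(-1)) = 1*(-185) = -185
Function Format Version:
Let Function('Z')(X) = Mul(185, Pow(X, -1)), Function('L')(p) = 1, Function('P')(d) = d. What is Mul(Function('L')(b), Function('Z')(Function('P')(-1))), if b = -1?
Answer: -185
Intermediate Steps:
Mul(Function('L')(b), Function('Z')(Function('P')(-1))) = Mul(1, Mul(185, Pow(-1, -1))) = Mul(1, Mul(185, -1)) = Mul(1, -185) = -185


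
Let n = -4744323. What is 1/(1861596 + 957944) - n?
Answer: 13376808471421/2819540 ≈ 4.7443e+6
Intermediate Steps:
1/(1861596 + 957944) - n = 1/(1861596 + 957944) - 1*(-4744323) = 1/2819540 + 4744323 = 13376808471421/2819540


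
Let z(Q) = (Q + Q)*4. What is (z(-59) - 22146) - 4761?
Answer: -27379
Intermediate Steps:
z(Q) = 8*Q (z(Q) = (2*Q)*4 = 8*Q)
(z(-59) - 22146) - 4761 = (8*(-59) - 22146) - 4761 = (-472 - 22146) - 4761 = -22618 - 4761 = -27379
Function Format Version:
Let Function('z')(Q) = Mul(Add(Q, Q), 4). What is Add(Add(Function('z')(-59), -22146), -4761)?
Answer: -27379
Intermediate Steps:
Function('z')(Q) = Mul(8, Q) (Function('z')(Q) = Mul(Mul(2, Q), 4) = Mul(8, Q))
Add(Add(Function('z')(-59), -22146), -4761) = Add(Add(Mul(8, -59), -22146), -4761) = Add(Add(-472, -22146), -4761) = Add(-22618, -4761) = -27379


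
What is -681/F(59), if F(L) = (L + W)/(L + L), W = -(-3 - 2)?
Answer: -40179/32 ≈ -1255.6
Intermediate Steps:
W = 5 (W = -1*(-5) = 5)
F(L) = (5 + L)/(2*L) (F(L) = (L + 5)/(L + L) = (5 + L)/((2*L)) = (5 + L)*(1/(2*L)) = (5 + L)/(2*L))
-681/F(59) = -681*118/(5 + 59) = -681/((½)*(1/59)*64) = -681/32/59 = -681*59/32 = -40179/32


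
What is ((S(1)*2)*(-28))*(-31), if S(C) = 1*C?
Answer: 1736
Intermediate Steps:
S(C) = C
((S(1)*2)*(-28))*(-31) = ((1*2)*(-28))*(-31) = (2*(-28))*(-31) = -56*(-31) = 1736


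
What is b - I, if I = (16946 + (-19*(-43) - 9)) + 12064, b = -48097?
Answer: -77915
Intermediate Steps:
I = 29818 (I = (16946 + (817 - 9)) + 12064 = (16946 + 808) + 12064 = 17754 + 12064 = 29818)
b - I = -48097 - 1*29818 = -48097 - 29818 = -77915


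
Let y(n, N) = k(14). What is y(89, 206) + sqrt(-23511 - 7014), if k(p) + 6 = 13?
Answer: 7 + 5*I*sqrt(1221) ≈ 7.0 + 174.71*I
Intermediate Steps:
k(p) = 7 (k(p) = -6 + 13 = 7)
y(n, N) = 7
y(89, 206) + sqrt(-23511 - 7014) = 7 + sqrt(-23511 - 7014) = 7 + sqrt(-30525) = 7 + 5*I*sqrt(1221)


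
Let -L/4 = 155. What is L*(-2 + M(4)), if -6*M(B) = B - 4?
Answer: 1240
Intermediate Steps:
L = -620 (L = -4*155 = -620)
M(B) = ⅔ - B/6 (M(B) = -(B - 4)/6 = -(-4 + B)/6 = ⅔ - B/6)
L*(-2 + M(4)) = -620*(-2 + (⅔ - ⅙*4)) = -620*(-2 + (⅔ - ⅔)) = -620*(-2 + 0) = -620*(-2) = 1240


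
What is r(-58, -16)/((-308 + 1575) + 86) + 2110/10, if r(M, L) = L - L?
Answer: 211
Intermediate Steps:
r(M, L) = 0
r(-58, -16)/((-308 + 1575) + 86) + 2110/10 = 0/((-308 + 1575) + 86) + 2110/10 = 0/(1267 + 86) + 2110*(⅒) = 0/1353 + 211 = 0*(1/1353) + 211 = 0 + 211 = 211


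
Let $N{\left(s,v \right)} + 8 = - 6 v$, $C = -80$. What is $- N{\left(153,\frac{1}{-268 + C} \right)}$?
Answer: $\frac{463}{58} \approx 7.9828$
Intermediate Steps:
$N{\left(s,v \right)} = -8 - 6 v$
$- N{\left(153,\frac{1}{-268 + C} \right)} = - (-8 - \frac{6}{-268 - 80}) = - (-8 - \frac{6}{-348}) = - (-8 - - \frac{1}{58}) = - (-8 + \frac{1}{58}) = \left(-1\right) \left(- \frac{463}{58}\right) = \frac{463}{58}$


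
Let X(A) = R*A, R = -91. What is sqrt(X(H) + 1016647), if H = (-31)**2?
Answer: 6*sqrt(25811) ≈ 963.95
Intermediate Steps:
H = 961
X(A) = -91*A
sqrt(X(H) + 1016647) = sqrt(-91*961 + 1016647) = sqrt(-87451 + 1016647) = sqrt(929196) = 6*sqrt(25811)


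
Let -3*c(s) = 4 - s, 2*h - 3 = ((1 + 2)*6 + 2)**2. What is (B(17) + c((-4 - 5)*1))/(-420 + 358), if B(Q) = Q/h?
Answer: 5137/74958 ≈ 0.068532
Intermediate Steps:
h = 403/2 (h = 3/2 + ((1 + 2)*6 + 2)**2/2 = 3/2 + (3*6 + 2)**2/2 = 3/2 + (18 + 2)**2/2 = 3/2 + (1/2)*20**2 = 3/2 + (1/2)*400 = 3/2 + 200 = 403/2 ≈ 201.50)
B(Q) = 2*Q/403 (B(Q) = Q/(403/2) = Q*(2/403) = 2*Q/403)
c(s) = -4/3 + s/3 (c(s) = -(4 - s)/3 = -4/3 + s/3)
(B(17) + c((-4 - 5)*1))/(-420 + 358) = ((2/403)*17 + (-4/3 + ((-4 - 5)*1)/3))/(-420 + 358) = (34/403 + (-4/3 + (-9*1)/3))/(-62) = (34/403 + (-4/3 + (1/3)*(-9)))*(-1/62) = (34/403 + (-4/3 - 3))*(-1/62) = (34/403 - 13/3)*(-1/62) = -5137/1209*(-1/62) = 5137/74958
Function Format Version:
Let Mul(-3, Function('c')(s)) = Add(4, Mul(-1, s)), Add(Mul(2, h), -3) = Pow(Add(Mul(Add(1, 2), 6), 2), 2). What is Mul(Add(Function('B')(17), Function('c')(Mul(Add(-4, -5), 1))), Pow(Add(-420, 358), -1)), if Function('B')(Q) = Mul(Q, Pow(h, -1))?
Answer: Rational(5137, 74958) ≈ 0.068532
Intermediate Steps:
h = Rational(403, 2) (h = Add(Rational(3, 2), Mul(Rational(1, 2), Pow(Add(Mul(Add(1, 2), 6), 2), 2))) = Add(Rational(3, 2), Mul(Rational(1, 2), Pow(Add(Mul(3, 6), 2), 2))) = Add(Rational(3, 2), Mul(Rational(1, 2), Pow(Add(18, 2), 2))) = Add(Rational(3, 2), Mul(Rational(1, 2), Pow(20, 2))) = Add(Rational(3, 2), Mul(Rational(1, 2), 400)) = Add(Rational(3, 2), 200) = Rational(403, 2) ≈ 201.50)
Function('B')(Q) = Mul(Rational(2, 403), Q) (Function('B')(Q) = Mul(Q, Pow(Rational(403, 2), -1)) = Mul(Q, Rational(2, 403)) = Mul(Rational(2, 403), Q))
Function('c')(s) = Add(Rational(-4, 3), Mul(Rational(1, 3), s)) (Function('c')(s) = Mul(Rational(-1, 3), Add(4, Mul(-1, s))) = Add(Rational(-4, 3), Mul(Rational(1, 3), s)))
Mul(Add(Function('B')(17), Function('c')(Mul(Add(-4, -5), 1))), Pow(Add(-420, 358), -1)) = Mul(Add(Mul(Rational(2, 403), 17), Add(Rational(-4, 3), Mul(Rational(1, 3), Mul(Add(-4, -5), 1)))), Pow(Add(-420, 358), -1)) = Mul(Add(Rational(34, 403), Add(Rational(-4, 3), Mul(Rational(1, 3), Mul(-9, 1)))), Pow(-62, -1)) = Mul(Add(Rational(34, 403), Add(Rational(-4, 3), Mul(Rational(1, 3), -9))), Rational(-1, 62)) = Mul(Add(Rational(34, 403), Add(Rational(-4, 3), -3)), Rational(-1, 62)) = Mul(Add(Rational(34, 403), Rational(-13, 3)), Rational(-1, 62)) = Mul(Rational(-5137, 1209), Rational(-1, 62)) = Rational(5137, 74958)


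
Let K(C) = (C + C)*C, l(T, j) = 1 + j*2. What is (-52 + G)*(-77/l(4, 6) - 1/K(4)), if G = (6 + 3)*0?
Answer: 2477/8 ≈ 309.63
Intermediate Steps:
G = 0 (G = 9*0 = 0)
l(T, j) = 1 + 2*j
K(C) = 2*C² (K(C) = (2*C)*C = 2*C²)
(-52 + G)*(-77/l(4, 6) - 1/K(4)) = (-52 + 0)*(-77/(1 + 2*6) - 1/(2*4²)) = -52*(-77/(1 + 12) - 1/(2*16)) = -52*(-77/13 - 1/32) = -52*(-2477/416) = 2477/8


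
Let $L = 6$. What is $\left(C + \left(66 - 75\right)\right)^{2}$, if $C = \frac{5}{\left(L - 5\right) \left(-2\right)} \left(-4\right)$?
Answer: $1$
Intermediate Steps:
$C = 10$ ($C = \frac{5}{\left(6 - 5\right) \left(-2\right)} \left(-4\right) = \frac{5}{1 \left(-2\right)} \left(-4\right) = \frac{5}{-2} \left(-4\right) = 5 \left(- \frac{1}{2}\right) \left(-4\right) = \left(- \frac{5}{2}\right) \left(-4\right) = 10$)
$\left(C + \left(66 - 75\right)\right)^{2} = \left(10 + \left(66 - 75\right)\right)^{2} = \left(10 - 9\right)^{2} = 1^{2} = 1$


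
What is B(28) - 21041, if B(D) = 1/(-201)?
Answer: -4229242/201 ≈ -21041.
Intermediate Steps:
B(D) = -1/201
B(28) - 21041 = -1/201 - 21041 = -4229242/201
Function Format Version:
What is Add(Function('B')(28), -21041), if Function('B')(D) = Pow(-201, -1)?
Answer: Rational(-4229242, 201) ≈ -21041.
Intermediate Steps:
Function('B')(D) = Rational(-1, 201)
Add(Function('B')(28), -21041) = Add(Rational(-1, 201), -21041) = Rational(-4229242, 201)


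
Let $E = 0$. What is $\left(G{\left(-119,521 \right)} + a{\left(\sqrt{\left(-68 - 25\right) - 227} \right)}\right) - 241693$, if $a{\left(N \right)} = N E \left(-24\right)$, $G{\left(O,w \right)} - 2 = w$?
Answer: $-241170$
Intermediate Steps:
$G{\left(O,w \right)} = 2 + w$
$a{\left(N \right)} = 0$ ($a{\left(N \right)} = N 0 \left(-24\right) = 0 \left(-24\right) = 0$)
$\left(G{\left(-119,521 \right)} + a{\left(\sqrt{\left(-68 - 25\right) - 227} \right)}\right) - 241693 = \left(\left(2 + 521\right) + 0\right) - 241693 = \left(523 + 0\right) - 241693 = 523 - 241693 = -241170$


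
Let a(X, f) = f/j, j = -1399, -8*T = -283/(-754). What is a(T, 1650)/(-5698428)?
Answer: 275/1328683462 ≈ 2.0697e-7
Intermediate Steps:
T = -283/6032 (T = -(-283)/(8*(-754)) = -(-283)*(-1)/(8*754) = -⅛*283/754 = -283/6032 ≈ -0.046916)
a(X, f) = -f/1399 (a(X, f) = f/(-1399) = f*(-1/1399) = -f/1399)
a(T, 1650)/(-5698428) = -1/1399*1650/(-5698428) = -1650/1399*(-1/5698428) = 275/1328683462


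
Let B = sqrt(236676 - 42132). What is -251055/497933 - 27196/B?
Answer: -251055/497933 - 6799*sqrt(1351)/4053 ≈ -62.163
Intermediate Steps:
B = 12*sqrt(1351) (B = sqrt(194544) = 12*sqrt(1351) ≈ 441.07)
-251055/497933 - 27196/B = -251055/497933 - 27196*sqrt(1351)/16212 = -251055*1/497933 - 6799*sqrt(1351)/4053 = -251055/497933 - 6799*sqrt(1351)/4053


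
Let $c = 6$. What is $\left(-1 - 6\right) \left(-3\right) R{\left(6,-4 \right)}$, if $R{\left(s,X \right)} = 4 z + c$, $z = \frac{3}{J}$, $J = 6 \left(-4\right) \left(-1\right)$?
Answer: $\frac{273}{2} \approx 136.5$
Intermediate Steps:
$J = 24$ ($J = \left(-24\right) \left(-1\right) = 24$)
$z = \frac{1}{8}$ ($z = \frac{3}{24} = 3 \cdot \frac{1}{24} = \frac{1}{8} \approx 0.125$)
$R{\left(s,X \right)} = \frac{13}{2}$ ($R{\left(s,X \right)} = 4 \cdot \frac{1}{8} + 6 = \frac{1}{2} + 6 = \frac{13}{2}$)
$\left(-1 - 6\right) \left(-3\right) R{\left(6,-4 \right)} = \left(-1 - 6\right) \left(-3\right) \frac{13}{2} = \left(-7\right) \left(-3\right) \frac{13}{2} = 21 \cdot \frac{13}{2} = \frac{273}{2}$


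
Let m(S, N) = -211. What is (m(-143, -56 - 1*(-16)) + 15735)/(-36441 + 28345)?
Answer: -3881/2024 ≈ -1.9175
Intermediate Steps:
(m(-143, -56 - 1*(-16)) + 15735)/(-36441 + 28345) = (-211 + 15735)/(-36441 + 28345) = 15524/(-8096) = 15524*(-1/8096) = -3881/2024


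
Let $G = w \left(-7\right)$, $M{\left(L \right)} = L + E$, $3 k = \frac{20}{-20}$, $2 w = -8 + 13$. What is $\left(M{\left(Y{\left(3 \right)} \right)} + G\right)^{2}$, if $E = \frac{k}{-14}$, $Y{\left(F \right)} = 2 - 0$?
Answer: $\frac{105625}{441} \approx 239.51$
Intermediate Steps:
$Y{\left(F \right)} = 2$ ($Y{\left(F \right)} = 2 + 0 = 2$)
$w = \frac{5}{2}$ ($w = \frac{-8 + 13}{2} = \frac{1}{2} \cdot 5 = \frac{5}{2} \approx 2.5$)
$k = - \frac{1}{3}$ ($k = \frac{20 \frac{1}{-20}}{3} = \frac{20 \left(- \frac{1}{20}\right)}{3} = \frac{1}{3} \left(-1\right) = - \frac{1}{3} \approx -0.33333$)
$E = \frac{1}{42}$ ($E = - \frac{1}{3 \left(-14\right)} = \left(- \frac{1}{3}\right) \left(- \frac{1}{14}\right) = \frac{1}{42} \approx 0.02381$)
$M{\left(L \right)} = \frac{1}{42} + L$ ($M{\left(L \right)} = L + \frac{1}{42} = \frac{1}{42} + L$)
$G = - \frac{35}{2}$ ($G = \frac{5}{2} \left(-7\right) = - \frac{35}{2} \approx -17.5$)
$\left(M{\left(Y{\left(3 \right)} \right)} + G\right)^{2} = \left(\left(\frac{1}{42} + 2\right) - \frac{35}{2}\right)^{2} = \left(\frac{85}{42} - \frac{35}{2}\right)^{2} = \left(- \frac{325}{21}\right)^{2} = \frac{105625}{441}$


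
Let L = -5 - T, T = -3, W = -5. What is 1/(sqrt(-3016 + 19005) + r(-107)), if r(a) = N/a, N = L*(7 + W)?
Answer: -428/183058045 + 11449*sqrt(15989)/183058045 ≈ 0.0079061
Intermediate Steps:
L = -2 (L = -5 - 1*(-3) = -5 + 3 = -2)
N = -4 (N = -2*(7 - 5) = -2*2 = -4)
r(a) = -4/a
1/(sqrt(-3016 + 19005) + r(-107)) = 1/(sqrt(-3016 + 19005) - 4/(-107)) = 1/(sqrt(15989) - 4*(-1/107)) = 1/(sqrt(15989) + 4/107) = 1/(4/107 + sqrt(15989))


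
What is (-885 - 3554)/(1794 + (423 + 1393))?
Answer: -4439/3610 ≈ -1.2296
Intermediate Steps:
(-885 - 3554)/(1794 + (423 + 1393)) = -4439/(1794 + 1816) = -4439/3610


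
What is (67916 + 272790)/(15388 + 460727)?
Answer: 340706/476115 ≈ 0.71560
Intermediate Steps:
(67916 + 272790)/(15388 + 460727) = 340706/476115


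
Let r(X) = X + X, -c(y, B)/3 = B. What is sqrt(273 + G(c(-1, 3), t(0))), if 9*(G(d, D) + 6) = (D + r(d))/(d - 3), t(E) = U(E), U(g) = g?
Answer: sqrt(9618)/6 ≈ 16.345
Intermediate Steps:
c(y, B) = -3*B
r(X) = 2*X
t(E) = E
G(d, D) = -6 + (D + 2*d)/(9*(-3 + d)) (G(d, D) = -6 + ((D + 2*d)/(d - 3))/9 = -6 + ((D + 2*d)/(-3 + d))/9 = -6 + (D + 2*d)/(9*(-3 + d)))
sqrt(273 + G(c(-1, 3), t(0))) = sqrt(273 + (162 + 0 - (-156)*3)/(9*(-3 - 3*3))) = sqrt(273 + (162 + 0 - 52*(-9))/(9*(-3 - 9))) = sqrt(273 + (1/9)*(162 + 0 + 468)/(-12)) = sqrt(273 + (1/9)*(-1/12)*630) = sqrt(273 - 35/6) = sqrt(1603/6) = sqrt(9618)/6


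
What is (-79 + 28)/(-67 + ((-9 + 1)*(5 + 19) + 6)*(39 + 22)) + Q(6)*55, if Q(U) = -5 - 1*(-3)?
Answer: -1255379/11413 ≈ -110.00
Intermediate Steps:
Q(U) = -2 (Q(U) = -5 + 3 = -2)
(-79 + 28)/(-67 + ((-9 + 1)*(5 + 19) + 6)*(39 + 22)) + Q(6)*55 = (-79 + 28)/(-67 + ((-9 + 1)*(5 + 19) + 6)*(39 + 22)) - 2*55 = -51/(-67 + (-8*24 + 6)*61) - 110 = -51/(-67 + (-192 + 6)*61) - 110 = -51/(-67 - 186*61) - 110 = -51/(-67 - 11346) - 110 = -51/(-11413) - 110 = -51*(-1/11413) - 110 = 51/11413 - 110 = -1255379/11413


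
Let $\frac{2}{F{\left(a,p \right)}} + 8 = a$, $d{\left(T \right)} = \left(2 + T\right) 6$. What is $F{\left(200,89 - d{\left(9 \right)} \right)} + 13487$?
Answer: $\frac{1294753}{96} \approx 13487.0$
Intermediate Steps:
$d{\left(T \right)} = 12 + 6 T$
$F{\left(a,p \right)} = \frac{2}{-8 + a}$
$F{\left(200,89 - d{\left(9 \right)} \right)} + 13487 = \frac{2}{-8 + 200} + 13487 = \frac{2}{192} + 13487 = 2 \cdot \frac{1}{192} + 13487 = \frac{1}{96} + 13487 = \frac{1294753}{96}$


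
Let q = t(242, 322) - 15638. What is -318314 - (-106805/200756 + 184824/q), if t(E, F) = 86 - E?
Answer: -504626112494891/1585370132 ≈ -3.1830e+5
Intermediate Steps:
q = -15794 (q = (86 - 1*242) - 15638 = (86 - 242) - 15638 = -156 - 15638 = -15794)
-318314 - (-106805/200756 + 184824/q) = -318314 - (-106805/200756 + 184824/(-15794)) = -318314 - (-106805*1/200756 + 184824*(-1/15794)) = -318314 - (-106805/200756 - 92412/7897) = -318314 - 1*(-19395702557/1585370132) = -318314 + 19395702557/1585370132 = -504626112494891/1585370132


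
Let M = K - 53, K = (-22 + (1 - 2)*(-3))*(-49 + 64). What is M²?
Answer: 114244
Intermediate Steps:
K = -285 (K = (-22 - 1*(-3))*15 = (-22 + 3)*15 = -19*15 = -285)
M = -338 (M = -285 - 53 = -338)
M² = (-338)² = 114244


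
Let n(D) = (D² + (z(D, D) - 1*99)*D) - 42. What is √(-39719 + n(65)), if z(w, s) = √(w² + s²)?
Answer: √(-41971 + 4225*√2) ≈ 189.73*I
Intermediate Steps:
z(w, s) = √(s² + w²)
n(D) = -42 + D² + D*(-99 + √2*√(D²)) (n(D) = (D² + (√(D² + D²) - 1*99)*D) - 42 = (D² + (√(2*D²) - 99)*D) - 42 = (D² + (√2*√(D²) - 99)*D) - 42 = (D² + (-99 + √2*√(D²))*D) - 42 = (D² + D*(-99 + √2*√(D²))) - 42 = -42 + D² + D*(-99 + √2*√(D²)))
√(-39719 + n(65)) = √(-39719 + (-42 + 65² - 99*65 + 65*√2*√(65²))) = √(-39719 + (-42 + 4225 - 6435 + 65*√2*√4225)) = √(-39719 + (-42 + 4225 - 6435 + 65*√2*65)) = √(-39719 + (-42 + 4225 - 6435 + 4225*√2)) = √(-39719 + (-2252 + 4225*√2)) = √(-41971 + 4225*√2)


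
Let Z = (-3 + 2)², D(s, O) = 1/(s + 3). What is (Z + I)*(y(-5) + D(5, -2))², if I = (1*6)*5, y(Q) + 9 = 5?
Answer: 29791/64 ≈ 465.48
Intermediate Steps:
D(s, O) = 1/(3 + s)
y(Q) = -4 (y(Q) = -9 + 5 = -4)
Z = 1 (Z = (-1)² = 1)
I = 30 (I = 6*5 = 30)
(Z + I)*(y(-5) + D(5, -2))² = (1 + 30)*(-4 + 1/(3 + 5))² = 31*(-4 + 1/8)² = 31*(-4 + ⅛)² = 31*(-31/8)² = 31*(961/64) = 29791/64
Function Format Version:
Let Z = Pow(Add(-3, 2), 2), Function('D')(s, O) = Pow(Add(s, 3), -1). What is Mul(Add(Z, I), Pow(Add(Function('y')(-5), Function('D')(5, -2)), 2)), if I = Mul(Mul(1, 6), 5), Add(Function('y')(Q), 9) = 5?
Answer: Rational(29791, 64) ≈ 465.48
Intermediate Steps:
Function('D')(s, O) = Pow(Add(3, s), -1)
Function('y')(Q) = -4 (Function('y')(Q) = Add(-9, 5) = -4)
Z = 1 (Z = Pow(-1, 2) = 1)
I = 30 (I = Mul(6, 5) = 30)
Mul(Add(Z, I), Pow(Add(Function('y')(-5), Function('D')(5, -2)), 2)) = Mul(Add(1, 30), Pow(Add(-4, Pow(Add(3, 5), -1)), 2)) = Mul(31, Pow(Add(-4, Pow(8, -1)), 2)) = Mul(31, Pow(Add(-4, Rational(1, 8)), 2)) = Mul(31, Pow(Rational(-31, 8), 2)) = Mul(31, Rational(961, 64)) = Rational(29791, 64)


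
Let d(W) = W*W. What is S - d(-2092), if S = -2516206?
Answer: -6892670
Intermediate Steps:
d(W) = W²
S - d(-2092) = -2516206 - 1*(-2092)² = -2516206 - 1*4376464 = -2516206 - 4376464 = -6892670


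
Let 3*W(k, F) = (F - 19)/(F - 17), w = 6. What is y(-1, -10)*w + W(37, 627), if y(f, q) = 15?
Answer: 82654/915 ≈ 90.332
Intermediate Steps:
W(k, F) = (-19 + F)/(3*(-17 + F)) (W(k, F) = ((F - 19)/(F - 17))/3 = ((-19 + F)/(-17 + F))/3 = (-19 + F)/(3*(-17 + F)))
y(-1, -10)*w + W(37, 627) = 15*6 + (-19 + 627)/(3*(-17 + 627)) = 90 + (⅓)*608/610 = 90 + (⅓)*(1/610)*608 = 90 + 304/915 = 82654/915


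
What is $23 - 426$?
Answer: $-403$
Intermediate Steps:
$23 - 426 = -403$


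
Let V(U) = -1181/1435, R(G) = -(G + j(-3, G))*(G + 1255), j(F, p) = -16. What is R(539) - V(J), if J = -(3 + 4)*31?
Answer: -1346404789/1435 ≈ -9.3826e+5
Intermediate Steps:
J = -217 (J = -7*31 = -217)
R(G) = -(-16 + G)*(1255 + G) (R(G) = -(G - 16)*(G + 1255) = -(-16 + G)*(1255 + G))
V(U) = -1181/1435 (V(U) = -1181*1/1435 = -1181/1435)
R(539) - V(J) = (20080 - 1*539² - 1239*539) - 1*(-1181/1435) = (20080 - 1*290521 - 667821) + 1181/1435 = (20080 - 290521 - 667821) + 1181/1435 = -938262 + 1181/1435 = -1346404789/1435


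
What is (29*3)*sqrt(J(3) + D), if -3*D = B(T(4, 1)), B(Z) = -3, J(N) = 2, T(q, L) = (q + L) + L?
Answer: 87*sqrt(3) ≈ 150.69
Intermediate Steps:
T(q, L) = q + 2*L (T(q, L) = (L + q) + L = q + 2*L)
D = 1 (D = -1/3*(-3) = 1)
(29*3)*sqrt(J(3) + D) = (29*3)*sqrt(2 + 1) = 87*sqrt(3)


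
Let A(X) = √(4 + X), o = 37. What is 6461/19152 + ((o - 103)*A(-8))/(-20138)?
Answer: 923/2736 + 66*I/10069 ≈ 0.33735 + 0.0065548*I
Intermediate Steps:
6461/19152 + ((o - 103)*A(-8))/(-20138) = 6461/19152 + ((37 - 103)*√(4 - 8))/(-20138) = 6461*(1/19152) - 132*I*(-1/20138) = 923/2736 - 132*I*(-1/20138) = 923/2736 + 66*I/10069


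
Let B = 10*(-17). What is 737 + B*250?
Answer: -41763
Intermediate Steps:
B = -170
737 + B*250 = 737 - 170*250 = 737 - 42500 = -41763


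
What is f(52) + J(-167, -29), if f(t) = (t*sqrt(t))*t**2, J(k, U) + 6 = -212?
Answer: -218 + 281216*sqrt(13) ≈ 1.0137e+6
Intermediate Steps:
J(k, U) = -218 (J(k, U) = -6 - 212 = -218)
f(t) = t**(7/2) (f(t) = t**(3/2)*t**2 = t**(7/2))
f(52) + J(-167, -29) = 52**(7/2) - 218 = 281216*sqrt(13) - 218 = -218 + 281216*sqrt(13)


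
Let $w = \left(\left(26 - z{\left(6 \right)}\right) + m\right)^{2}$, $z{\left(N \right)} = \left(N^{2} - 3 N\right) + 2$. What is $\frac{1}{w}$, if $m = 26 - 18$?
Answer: $\frac{1}{196} \approx 0.005102$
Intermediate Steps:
$m = 8$ ($m = 26 - 18 = 8$)
$z{\left(N \right)} = 2 + N^{2} - 3 N$
$w = 196$ ($w = \left(\left(26 - \left(2 + 6^{2} - 18\right)\right) + 8\right)^{2} = \left(\left(26 - \left(2 + 36 - 18\right)\right) + 8\right)^{2} = \left(\left(26 - 20\right) + 8\right)^{2} = \left(6 + 8\right)^{2} = 14^{2} = 196$)
$\frac{1}{w} = \frac{1}{196}$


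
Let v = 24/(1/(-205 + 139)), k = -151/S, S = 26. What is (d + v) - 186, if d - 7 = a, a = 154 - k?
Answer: -41683/26 ≈ -1603.2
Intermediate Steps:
k = -151/26 ≈ -5.8077
v = -1584 (v = 24/(1/(-66)) = 24/(-1/66) = 24*(-66) = -1584)
a = 4155/26 (a = 154 - 1*(-151/26) = 154 + 151/26 = 4155/26 ≈ 159.81)
d = 4337/26 (d = 7 + 4155/26 = 4337/26 ≈ 166.81)
(d + v) - 186 = (4337/26 - 1584) - 186 = -36847/26 - 186 = -41683/26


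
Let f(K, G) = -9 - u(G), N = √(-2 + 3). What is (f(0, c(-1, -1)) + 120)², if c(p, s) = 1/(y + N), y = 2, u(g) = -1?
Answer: 12544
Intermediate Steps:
N = 1 (N = √1 = 1)
c(p, s) = ⅓ (c(p, s) = 1/(2 + 1) = 1/3 = ⅓)
f(K, G) = -8 (f(K, G) = -9 - 1*(-1) = -9 + 1 = -8)
(f(0, c(-1, -1)) + 120)² = (-8 + 120)² = 112² = 12544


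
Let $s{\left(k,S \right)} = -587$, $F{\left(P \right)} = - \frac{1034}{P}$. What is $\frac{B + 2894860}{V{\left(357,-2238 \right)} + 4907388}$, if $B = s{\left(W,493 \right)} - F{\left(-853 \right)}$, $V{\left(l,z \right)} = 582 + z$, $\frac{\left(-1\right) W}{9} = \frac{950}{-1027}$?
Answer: $\frac{822937945}{1394863132} \approx 0.58998$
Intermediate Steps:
$W = \frac{8550}{1027}$ ($W = - 9 \frac{950}{-1027} = - 9 \cdot 950 \left(- \frac{1}{1027}\right) = \left(-9\right) \left(- \frac{950}{1027}\right) = \frac{8550}{1027} \approx 8.3252$)
$B = - \frac{501745}{853}$ ($B = -587 - - \frac{1034}{-853} = -587 - \left(-1034\right) \left(- \frac{1}{853}\right) = -587 - \frac{1034}{853} = - \frac{501745}{853} \approx -588.21$)
$\frac{B + 2894860}{V{\left(357,-2238 \right)} + 4907388} = \frac{- \frac{501745}{853} + 2894860}{\left(582 - 2238\right) + 4907388} = \frac{2468813835}{853 \left(-1656 + 4907388\right)} = \frac{2468813835}{853 \cdot 4905732} = \frac{2468813835}{853} \cdot \frac{1}{4905732} = \frac{822937945}{1394863132}$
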